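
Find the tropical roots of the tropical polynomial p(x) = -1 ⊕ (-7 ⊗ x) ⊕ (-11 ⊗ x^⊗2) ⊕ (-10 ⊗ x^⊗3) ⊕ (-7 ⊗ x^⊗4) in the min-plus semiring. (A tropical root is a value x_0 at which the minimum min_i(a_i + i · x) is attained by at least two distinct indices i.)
Roots: {-3, -1, 4, 6}

Each tropical root is a break point of the lower envelope of the lines y = a_i + i · x (there are 5 lines, with slopes 0, 1, ..., 4). Only the lines that attain the minimum somewhere contribute to roots; other lines are dominated. Here the surviving (envelope) indices are i = 4, i = 3, i = 2, i = 1, i = 0.
Intersections between consecutive envelope lines give the roots: for adjacent envelope indices i < j the intersection is x = (a_i − a_j) / (j − i). Reading off the sorted break points: {-3, -1, 4, 6}.
Verification: at each break x_0, at least two indices attain the minimum of min_i(a_i + i · x_0).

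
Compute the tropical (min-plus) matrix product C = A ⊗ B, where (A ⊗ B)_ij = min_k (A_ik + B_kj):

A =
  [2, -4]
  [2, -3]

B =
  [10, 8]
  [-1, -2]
A ⊗ B =
  [-5, -6]
  [-4, -5]

Apply the min-plus product entry-by-entry:
  C[0][0] = min over k of (A[0][0] + B[0][0] = 2 + 10 = 12, A[0][1] + B[1][0] = -4 + -1 = -5) = -5 (attained at k = 1)
  C[0][1] = min over k of (A[0][0] + B[0][1] = 2 + 8 = 10, A[0][1] + B[1][1] = -4 + -2 = -6) = -6 (attained at k = 1)
  C[1][0] = min over k of (A[1][0] + B[0][0] = 2 + 10 = 12, A[1][1] + B[1][0] = -3 + -1 = -4) = -4 (attained at k = 1)
  C[1][1] = min over k of (A[1][0] + B[0][1] = 2 + 8 = 10, A[1][1] + B[1][1] = -3 + -2 = -5) = -5 (attained at k = 1)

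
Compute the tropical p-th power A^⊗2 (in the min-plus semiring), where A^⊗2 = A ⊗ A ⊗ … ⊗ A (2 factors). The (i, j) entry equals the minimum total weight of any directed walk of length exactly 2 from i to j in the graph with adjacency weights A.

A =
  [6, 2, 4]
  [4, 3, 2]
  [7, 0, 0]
A^⊗2 =
  [6, 4, 4]
  [7, 2, 2]
  [4, 0, 0]

Each entry (A^⊗2)_ij equals the minimum over all length-2 walks i = v_0 → v_1 → … → v_2 = j of Σ_t A[v_t][v_{t+1}]. For example, for (i, j) = (0, 2) we minimise over 3 possible intermediate vertex sequences; the minimum is 4, attained along the walk 0 → 1 → 2.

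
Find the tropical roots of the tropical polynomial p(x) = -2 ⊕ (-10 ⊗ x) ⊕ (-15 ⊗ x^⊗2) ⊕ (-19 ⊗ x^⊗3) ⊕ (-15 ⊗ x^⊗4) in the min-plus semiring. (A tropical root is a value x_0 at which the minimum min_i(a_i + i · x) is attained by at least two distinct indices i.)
Roots: {-4, 4, 5, 8}

Each tropical root is a break point of the lower envelope of the lines y = a_i + i · x (there are 5 lines, with slopes 0, 1, ..., 4). Only the lines that attain the minimum somewhere contribute to roots; other lines are dominated. Here the surviving (envelope) indices are i = 4, i = 3, i = 2, i = 1, i = 0.
Intersections between consecutive envelope lines give the roots: for adjacent envelope indices i < j the intersection is x = (a_i − a_j) / (j − i). Reading off the sorted break points: {-4, 4, 5, 8}.
Verification: at each break x_0, at least two indices attain the minimum of min_i(a_i + i · x_0).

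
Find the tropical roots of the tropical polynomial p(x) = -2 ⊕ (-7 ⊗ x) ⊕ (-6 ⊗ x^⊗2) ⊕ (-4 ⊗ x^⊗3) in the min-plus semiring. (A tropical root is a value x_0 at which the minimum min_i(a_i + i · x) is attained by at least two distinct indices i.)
Roots: {-2, -1, 5}

Each tropical root is a break point of the lower envelope of the lines y = a_i + i · x (there are 4 lines, with slopes 0, 1, ..., 3). Only the lines that attain the minimum somewhere contribute to roots; other lines are dominated. Here the surviving (envelope) indices are i = 3, i = 2, i = 1, i = 0.
Intersections between consecutive envelope lines give the roots: for adjacent envelope indices i < j the intersection is x = (a_i − a_j) / (j − i). Reading off the sorted break points: {-2, -1, 5}.
Verification: at each break x_0, at least two indices attain the minimum of min_i(a_i + i · x_0).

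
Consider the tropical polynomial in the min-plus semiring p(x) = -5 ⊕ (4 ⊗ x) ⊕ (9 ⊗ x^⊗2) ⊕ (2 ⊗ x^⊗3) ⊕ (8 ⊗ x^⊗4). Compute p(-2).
p(-2) = -5

A tropical monomial a ⊗ x^⊗i evaluates to a + i · x. Evaluating each term at x = -2:
  Term 0 contributes -5 + 0 · -2 = -5
  Term 1 contributes 4 + 1 · -2 = 2
  Term 2 contributes 9 + 2 · -2 = 5
  Term 3 contributes 2 + 3 · -2 = -4
  Term 4 contributes 8 + 4 · -2 = 0
p(-2) = ⊕ of these = min[-5, 2, 5, -4, 0] = -5.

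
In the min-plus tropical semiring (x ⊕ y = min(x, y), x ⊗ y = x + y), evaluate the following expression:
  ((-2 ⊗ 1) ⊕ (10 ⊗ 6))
((-2 ⊗ 1) ⊕ (10 ⊗ 6)) = -1

Expand innermost to outermost. Recall ⊕ takes the minimum of its arguments and ⊗ takes their sum. Working out the expression ((-2 ⊗ 1) ⊕ (10 ⊗ 6)) gives -1.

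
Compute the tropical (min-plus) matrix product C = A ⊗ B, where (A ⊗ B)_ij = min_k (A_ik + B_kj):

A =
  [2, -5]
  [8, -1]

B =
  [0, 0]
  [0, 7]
A ⊗ B =
  [-5, 2]
  [-1, 6]

Apply the min-plus product entry-by-entry:
  C[0][0] = min over k of (A[0][0] + B[0][0] = 2 + 0 = 2, A[0][1] + B[1][0] = -5 + 0 = -5) = -5 (attained at k = 1)
  C[0][1] = min over k of (A[0][0] + B[0][1] = 2 + 0 = 2, A[0][1] + B[1][1] = -5 + 7 = 2) = 2 (attained at k = 0)
  C[1][0] = min over k of (A[1][0] + B[0][0] = 8 + 0 = 8, A[1][1] + B[1][0] = -1 + 0 = -1) = -1 (attained at k = 1)
  C[1][1] = min over k of (A[1][0] + B[0][1] = 8 + 0 = 8, A[1][1] + B[1][1] = -1 + 7 = 6) = 6 (attained at k = 1)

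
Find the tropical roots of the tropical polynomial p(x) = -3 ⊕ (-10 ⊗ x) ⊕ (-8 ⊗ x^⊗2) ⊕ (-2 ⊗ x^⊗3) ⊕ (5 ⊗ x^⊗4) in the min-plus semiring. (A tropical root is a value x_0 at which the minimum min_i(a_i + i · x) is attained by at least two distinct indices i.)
Roots: {-7, -6, -2, 7}

Each tropical root is a break point of the lower envelope of the lines y = a_i + i · x (there are 5 lines, with slopes 0, 1, ..., 4). Only the lines that attain the minimum somewhere contribute to roots; other lines are dominated. Here the surviving (envelope) indices are i = 4, i = 3, i = 2, i = 1, i = 0.
Intersections between consecutive envelope lines give the roots: for adjacent envelope indices i < j the intersection is x = (a_i − a_j) / (j − i). Reading off the sorted break points: {-7, -6, -2, 7}.
Verification: at each break x_0, at least two indices attain the minimum of min_i(a_i + i · x_0).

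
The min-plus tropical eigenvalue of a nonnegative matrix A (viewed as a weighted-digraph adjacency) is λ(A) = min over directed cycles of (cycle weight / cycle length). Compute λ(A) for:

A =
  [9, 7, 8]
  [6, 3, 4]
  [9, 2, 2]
λ(A) = 2

Enumerate directed cycles and compute their means (weight / length). Sample:
  cycle 0 → 0: weight = 9, length = 1, mean = 9/1 ≈ 9.000
  cycle 1 → 1: weight = 3, length = 1, mean = 3/1 ≈ 3.000
  cycle 2 → 2: weight = 2, length = 1, mean = 2/1 ≈ 2.000
  cycle 0 → 1 → 0: weight = 13, length = 2, mean = 13/2 ≈ 6.500
  cycle 0 → 2 → 0: weight = 17, length = 2, mean = 17/2 ≈ 8.500
  cycle 1 → 0 → 1: weight = 13, length = 2, mean = 13/2 ≈ 6.500
Minimum mean = 2.000, attained e.g. along the cycle 2 → 2 with weight 2 and length 1. So λ(A) = 2/1 = 2.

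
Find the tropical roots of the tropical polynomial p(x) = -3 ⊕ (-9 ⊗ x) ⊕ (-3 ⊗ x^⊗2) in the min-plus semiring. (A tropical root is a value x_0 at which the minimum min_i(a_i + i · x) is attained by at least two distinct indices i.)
Roots: {-6, 6}

Each tropical root is a break point of the lower envelope of the lines y = a_i + i · x (there are 3 lines, with slopes 0, 1, ..., 2). Only the lines that attain the minimum somewhere contribute to roots; other lines are dominated. Here the surviving (envelope) indices are i = 2, i = 1, i = 0.
Intersections between consecutive envelope lines give the roots: for adjacent envelope indices i < j the intersection is x = (a_i − a_j) / (j − i). Reading off the sorted break points: {-6, 6}.
Verification: at each break x_0, at least two indices attain the minimum of min_i(a_i + i · x_0).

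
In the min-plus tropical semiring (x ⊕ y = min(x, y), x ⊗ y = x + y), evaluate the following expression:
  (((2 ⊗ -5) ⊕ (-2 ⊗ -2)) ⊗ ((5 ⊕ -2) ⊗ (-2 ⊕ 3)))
(((2 ⊗ -5) ⊕ (-2 ⊗ -2)) ⊗ ((5 ⊕ -2) ⊗ (-2 ⊕ 3))) = -8

Expand innermost to outermost. Recall ⊕ takes the minimum of its arguments and ⊗ takes their sum. Working out the expression (((2 ⊗ -5) ⊕ (-2 ⊗ -2)) ⊗ ((5 ⊕ -2) ⊗ (-2 ⊕ 3))) gives -8.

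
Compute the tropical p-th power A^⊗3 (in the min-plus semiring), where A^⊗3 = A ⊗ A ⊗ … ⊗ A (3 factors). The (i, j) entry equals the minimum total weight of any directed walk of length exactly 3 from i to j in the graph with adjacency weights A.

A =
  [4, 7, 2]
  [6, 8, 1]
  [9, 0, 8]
A^⊗3 =
  [8, 6, 3]
  [7, 8, 2]
  [10, 1, 8]

Each entry (A^⊗3)_ij equals the minimum over all length-3 walks i = v_0 → v_1 → … → v_3 = j of Σ_t A[v_t][v_{t+1}]. For example, for (i, j) = (0, 2) we minimise over 9 possible intermediate vertex sequences; the minimum is 3, attained along the walk 0 → 2 → 1 → 2.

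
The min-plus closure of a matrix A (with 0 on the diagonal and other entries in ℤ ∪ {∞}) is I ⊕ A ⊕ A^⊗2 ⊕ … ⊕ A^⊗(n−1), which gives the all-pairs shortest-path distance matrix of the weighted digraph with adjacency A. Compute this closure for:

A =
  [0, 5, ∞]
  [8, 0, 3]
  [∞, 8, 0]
Closure =
  [0, 5, 8]
  [8, 0, 3]
  [16, 8, 0]

This is the Floyd-Warshall all-pairs shortest-path computation. For each intermediate vertex k = 0, 1, …, 2, update dist[i][j] ← min(dist[i][j], dist[i][k] + dist[k][j]). The final matrix gives, for each (i, j), the minimum total weight of any directed path from i to j (possibly empty when i = j).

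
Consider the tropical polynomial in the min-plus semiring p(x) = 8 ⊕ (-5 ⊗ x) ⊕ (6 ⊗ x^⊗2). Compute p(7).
p(7) = 2

A tropical monomial a ⊗ x^⊗i evaluates to a + i · x. Evaluating each term at x = 7:
  Term 0 contributes 8 + 0 · 7 = 8
  Term 1 contributes -5 + 1 · 7 = 2
  Term 2 contributes 6 + 2 · 7 = 20
p(7) = ⊕ of these = min[8, 2, 20] = 2.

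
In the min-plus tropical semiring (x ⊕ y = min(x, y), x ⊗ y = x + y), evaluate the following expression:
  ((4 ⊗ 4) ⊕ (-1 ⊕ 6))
((4 ⊗ 4) ⊕ (-1 ⊕ 6)) = -1

Expand innermost to outermost. Recall ⊕ takes the minimum of its arguments and ⊗ takes their sum. Working out the expression ((4 ⊗ 4) ⊕ (-1 ⊕ 6)) gives -1.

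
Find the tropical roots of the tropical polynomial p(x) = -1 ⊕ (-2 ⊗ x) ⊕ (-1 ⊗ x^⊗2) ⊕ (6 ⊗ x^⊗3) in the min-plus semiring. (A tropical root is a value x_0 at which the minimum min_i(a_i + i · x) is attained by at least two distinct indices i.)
Roots: {-7, -1, 1}

Each tropical root is a break point of the lower envelope of the lines y = a_i + i · x (there are 4 lines, with slopes 0, 1, ..., 3). Only the lines that attain the minimum somewhere contribute to roots; other lines are dominated. Here the surviving (envelope) indices are i = 3, i = 2, i = 1, i = 0.
Intersections between consecutive envelope lines give the roots: for adjacent envelope indices i < j the intersection is x = (a_i − a_j) / (j − i). Reading off the sorted break points: {-7, -1, 1}.
Verification: at each break x_0, at least two indices attain the minimum of min_i(a_i + i · x_0).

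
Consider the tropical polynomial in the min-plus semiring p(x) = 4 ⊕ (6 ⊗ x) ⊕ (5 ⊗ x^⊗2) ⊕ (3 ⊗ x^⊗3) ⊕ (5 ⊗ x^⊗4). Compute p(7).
p(7) = 4

A tropical monomial a ⊗ x^⊗i evaluates to a + i · x. Evaluating each term at x = 7:
  Term 0 contributes 4 + 0 · 7 = 4
  Term 1 contributes 6 + 1 · 7 = 13
  Term 2 contributes 5 + 2 · 7 = 19
  Term 3 contributes 3 + 3 · 7 = 24
  Term 4 contributes 5 + 4 · 7 = 33
p(7) = ⊕ of these = min[4, 13, 19, 24, 33] = 4.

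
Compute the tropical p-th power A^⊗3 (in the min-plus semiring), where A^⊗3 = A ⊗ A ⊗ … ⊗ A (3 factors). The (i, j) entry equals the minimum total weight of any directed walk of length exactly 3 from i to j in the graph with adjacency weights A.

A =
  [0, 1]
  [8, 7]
A^⊗3 =
  [0, 1]
  [8, 9]

Each entry (A^⊗3)_ij equals the minimum over all length-3 walks i = v_0 → v_1 → … → v_3 = j of Σ_t A[v_t][v_{t+1}]. For example, for (i, j) = (0, 1) we minimise over 4 possible intermediate vertex sequences; the minimum is 1, attained along the walk 0 → 0 → 0 → 1.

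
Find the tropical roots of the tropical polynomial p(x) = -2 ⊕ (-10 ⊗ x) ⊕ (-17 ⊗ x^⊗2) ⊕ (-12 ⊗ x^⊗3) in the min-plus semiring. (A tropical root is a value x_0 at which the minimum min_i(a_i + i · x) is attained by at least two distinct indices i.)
Roots: {-5, 7, 8}

Each tropical root is a break point of the lower envelope of the lines y = a_i + i · x (there are 4 lines, with slopes 0, 1, ..., 3). Only the lines that attain the minimum somewhere contribute to roots; other lines are dominated. Here the surviving (envelope) indices are i = 3, i = 2, i = 1, i = 0.
Intersections between consecutive envelope lines give the roots: for adjacent envelope indices i < j the intersection is x = (a_i − a_j) / (j − i). Reading off the sorted break points: {-5, 7, 8}.
Verification: at each break x_0, at least two indices attain the minimum of min_i(a_i + i · x_0).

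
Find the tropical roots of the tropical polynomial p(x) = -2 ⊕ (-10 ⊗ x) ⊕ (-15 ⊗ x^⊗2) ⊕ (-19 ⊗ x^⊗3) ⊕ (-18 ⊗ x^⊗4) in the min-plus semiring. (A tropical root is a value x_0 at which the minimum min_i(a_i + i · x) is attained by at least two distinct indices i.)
Roots: {-1, 4, 5, 8}

Each tropical root is a break point of the lower envelope of the lines y = a_i + i · x (there are 5 lines, with slopes 0, 1, ..., 4). Only the lines that attain the minimum somewhere contribute to roots; other lines are dominated. Here the surviving (envelope) indices are i = 4, i = 3, i = 2, i = 1, i = 0.
Intersections between consecutive envelope lines give the roots: for adjacent envelope indices i < j the intersection is x = (a_i − a_j) / (j − i). Reading off the sorted break points: {-1, 4, 5, 8}.
Verification: at each break x_0, at least two indices attain the minimum of min_i(a_i + i · x_0).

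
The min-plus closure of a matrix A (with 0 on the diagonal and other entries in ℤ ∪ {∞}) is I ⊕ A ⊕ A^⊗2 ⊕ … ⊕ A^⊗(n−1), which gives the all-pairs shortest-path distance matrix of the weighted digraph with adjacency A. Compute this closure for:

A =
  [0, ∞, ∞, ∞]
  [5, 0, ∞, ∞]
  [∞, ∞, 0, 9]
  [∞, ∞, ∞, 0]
Closure =
  [0, ∞, ∞, ∞]
  [5, 0, ∞, ∞]
  [∞, ∞, 0, 9]
  [∞, ∞, ∞, 0]

This is the Floyd-Warshall all-pairs shortest-path computation. For each intermediate vertex k = 0, 1, …, 3, update dist[i][j] ← min(dist[i][j], dist[i][k] + dist[k][j]). The final matrix gives, for each (i, j), the minimum total weight of any directed path from i to j (possibly empty when i = j).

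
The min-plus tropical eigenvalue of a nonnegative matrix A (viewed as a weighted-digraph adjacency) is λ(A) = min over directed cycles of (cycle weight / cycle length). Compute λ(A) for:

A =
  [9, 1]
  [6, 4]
λ(A) = 7/2

Enumerate directed cycles and compute their means (weight / length). Sample:
  cycle 0 → 0: weight = 9, length = 1, mean = 9/1 ≈ 9.000
  cycle 1 → 1: weight = 4, length = 1, mean = 4/1 ≈ 4.000
  cycle 0 → 1 → 0: weight = 7, length = 2, mean = 7/2 ≈ 3.500
  cycle 1 → 0 → 1: weight = 7, length = 2, mean = 7/2 ≈ 3.500
Minimum mean = 3.500, attained e.g. along the cycle 0 → 1 → 0 with weight 7 and length 2. So λ(A) = 7/2 = 7/2.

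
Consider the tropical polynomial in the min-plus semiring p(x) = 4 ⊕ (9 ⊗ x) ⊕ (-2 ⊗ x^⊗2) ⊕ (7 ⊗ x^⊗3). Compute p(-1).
p(-1) = -4

A tropical monomial a ⊗ x^⊗i evaluates to a + i · x. Evaluating each term at x = -1:
  Term 0 contributes 4 + 0 · -1 = 4
  Term 1 contributes 9 + 1 · -1 = 8
  Term 2 contributes -2 + 2 · -1 = -4
  Term 3 contributes 7 + 3 · -1 = 4
p(-1) = ⊕ of these = min[4, 8, -4, 4] = -4.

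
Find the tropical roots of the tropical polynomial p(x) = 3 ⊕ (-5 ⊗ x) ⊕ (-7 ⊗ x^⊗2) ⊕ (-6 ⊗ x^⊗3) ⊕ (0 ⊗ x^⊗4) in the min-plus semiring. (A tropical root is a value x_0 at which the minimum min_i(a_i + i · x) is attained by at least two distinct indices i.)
Roots: {-6, -1, 2, 8}

Each tropical root is a break point of the lower envelope of the lines y = a_i + i · x (there are 5 lines, with slopes 0, 1, ..., 4). Only the lines that attain the minimum somewhere contribute to roots; other lines are dominated. Here the surviving (envelope) indices are i = 4, i = 3, i = 2, i = 1, i = 0.
Intersections between consecutive envelope lines give the roots: for adjacent envelope indices i < j the intersection is x = (a_i − a_j) / (j − i). Reading off the sorted break points: {-6, -1, 2, 8}.
Verification: at each break x_0, at least two indices attain the minimum of min_i(a_i + i · x_0).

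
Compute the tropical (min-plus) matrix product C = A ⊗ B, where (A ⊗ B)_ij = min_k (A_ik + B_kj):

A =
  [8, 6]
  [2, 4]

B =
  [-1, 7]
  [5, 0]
A ⊗ B =
  [7, 6]
  [1, 4]

Apply the min-plus product entry-by-entry:
  C[0][0] = min over k of (A[0][0] + B[0][0] = 8 + -1 = 7, A[0][1] + B[1][0] = 6 + 5 = 11) = 7 (attained at k = 0)
  C[0][1] = min over k of (A[0][0] + B[0][1] = 8 + 7 = 15, A[0][1] + B[1][1] = 6 + 0 = 6) = 6 (attained at k = 1)
  C[1][0] = min over k of (A[1][0] + B[0][0] = 2 + -1 = 1, A[1][1] + B[1][0] = 4 + 5 = 9) = 1 (attained at k = 0)
  C[1][1] = min over k of (A[1][0] + B[0][1] = 2 + 7 = 9, A[1][1] + B[1][1] = 4 + 0 = 4) = 4 (attained at k = 1)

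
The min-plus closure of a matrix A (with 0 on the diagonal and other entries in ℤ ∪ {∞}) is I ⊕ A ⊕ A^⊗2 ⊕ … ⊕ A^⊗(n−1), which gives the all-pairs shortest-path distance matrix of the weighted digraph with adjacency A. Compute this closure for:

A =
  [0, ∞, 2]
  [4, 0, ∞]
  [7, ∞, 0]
Closure =
  [0, ∞, 2]
  [4, 0, 6]
  [7, ∞, 0]

This is the Floyd-Warshall all-pairs shortest-path computation. For each intermediate vertex k = 0, 1, …, 2, update dist[i][j] ← min(dist[i][j], dist[i][k] + dist[k][j]). The final matrix gives, for each (i, j), the minimum total weight of any directed path from i to j (possibly empty when i = j).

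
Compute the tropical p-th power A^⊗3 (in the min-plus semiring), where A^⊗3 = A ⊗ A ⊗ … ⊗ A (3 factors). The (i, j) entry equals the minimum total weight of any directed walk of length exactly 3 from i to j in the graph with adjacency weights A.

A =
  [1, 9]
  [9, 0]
A^⊗3 =
  [3, 9]
  [9, 0]

Each entry (A^⊗3)_ij equals the minimum over all length-3 walks i = v_0 → v_1 → … → v_3 = j of Σ_t A[v_t][v_{t+1}]. For example, for (i, j) = (0, 1) we minimise over 4 possible intermediate vertex sequences; the minimum is 9, attained along the walk 0 → 1 → 1 → 1.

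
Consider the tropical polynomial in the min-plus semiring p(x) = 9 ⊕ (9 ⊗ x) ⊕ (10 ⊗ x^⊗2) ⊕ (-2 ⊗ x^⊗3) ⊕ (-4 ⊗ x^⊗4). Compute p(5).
p(5) = 9

A tropical monomial a ⊗ x^⊗i evaluates to a + i · x. Evaluating each term at x = 5:
  Term 0 contributes 9 + 0 · 5 = 9
  Term 1 contributes 9 + 1 · 5 = 14
  Term 2 contributes 10 + 2 · 5 = 20
  Term 3 contributes -2 + 3 · 5 = 13
  Term 4 contributes -4 + 4 · 5 = 16
p(5) = ⊕ of these = min[9, 14, 20, 13, 16] = 9.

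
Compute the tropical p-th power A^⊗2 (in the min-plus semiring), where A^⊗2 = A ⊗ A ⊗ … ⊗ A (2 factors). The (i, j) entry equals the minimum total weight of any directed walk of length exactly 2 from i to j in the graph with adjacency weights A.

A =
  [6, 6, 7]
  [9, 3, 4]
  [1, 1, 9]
A^⊗2 =
  [8, 8, 10]
  [5, 5, 7]
  [7, 4, 5]

Each entry (A^⊗2)_ij equals the minimum over all length-2 walks i = v_0 → v_1 → … → v_2 = j of Σ_t A[v_t][v_{t+1}]. For example, for (i, j) = (0, 2) we minimise over 3 possible intermediate vertex sequences; the minimum is 10, attained along the walk 0 → 1 → 2.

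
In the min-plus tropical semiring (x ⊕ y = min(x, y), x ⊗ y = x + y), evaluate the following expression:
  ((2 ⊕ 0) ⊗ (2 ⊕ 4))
((2 ⊕ 0) ⊗ (2 ⊕ 4)) = 2

Expand innermost to outermost. Recall ⊕ takes the minimum of its arguments and ⊗ takes their sum. Working out the expression ((2 ⊕ 0) ⊗ (2 ⊕ 4)) gives 2.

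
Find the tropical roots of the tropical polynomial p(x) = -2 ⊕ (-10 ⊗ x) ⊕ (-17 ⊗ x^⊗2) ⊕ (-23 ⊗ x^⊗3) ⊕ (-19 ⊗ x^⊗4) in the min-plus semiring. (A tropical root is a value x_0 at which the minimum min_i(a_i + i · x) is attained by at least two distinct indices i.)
Roots: {-4, 6, 7, 8}

Each tropical root is a break point of the lower envelope of the lines y = a_i + i · x (there are 5 lines, with slopes 0, 1, ..., 4). Only the lines that attain the minimum somewhere contribute to roots; other lines are dominated. Here the surviving (envelope) indices are i = 4, i = 3, i = 2, i = 1, i = 0.
Intersections between consecutive envelope lines give the roots: for adjacent envelope indices i < j the intersection is x = (a_i − a_j) / (j − i). Reading off the sorted break points: {-4, 6, 7, 8}.
Verification: at each break x_0, at least two indices attain the minimum of min_i(a_i + i · x_0).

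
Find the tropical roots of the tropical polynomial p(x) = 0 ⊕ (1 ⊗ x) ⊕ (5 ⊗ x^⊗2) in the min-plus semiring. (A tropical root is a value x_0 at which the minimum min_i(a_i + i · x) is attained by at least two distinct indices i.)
Roots: {-4, -1}

Each tropical root is a break point of the lower envelope of the lines y = a_i + i · x (there are 3 lines, with slopes 0, 1, ..., 2). Only the lines that attain the minimum somewhere contribute to roots; other lines are dominated. Here the surviving (envelope) indices are i = 2, i = 1, i = 0.
Intersections between consecutive envelope lines give the roots: for adjacent envelope indices i < j the intersection is x = (a_i − a_j) / (j − i). Reading off the sorted break points: {-4, -1}.
Verification: at each break x_0, at least two indices attain the minimum of min_i(a_i + i · x_0).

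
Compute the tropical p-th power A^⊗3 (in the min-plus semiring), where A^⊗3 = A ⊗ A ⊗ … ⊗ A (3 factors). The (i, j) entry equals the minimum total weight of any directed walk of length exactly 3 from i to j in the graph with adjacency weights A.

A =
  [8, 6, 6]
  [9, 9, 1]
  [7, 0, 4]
A^⊗3 =
  [14, 7, 7]
  [10, 5, 2]
  [8, 1, 5]

Each entry (A^⊗3)_ij equals the minimum over all length-3 walks i = v_0 → v_1 → … → v_3 = j of Σ_t A[v_t][v_{t+1}]. For example, for (i, j) = (0, 2) we minimise over 9 possible intermediate vertex sequences; the minimum is 7, attained along the walk 0 → 2 → 1 → 2.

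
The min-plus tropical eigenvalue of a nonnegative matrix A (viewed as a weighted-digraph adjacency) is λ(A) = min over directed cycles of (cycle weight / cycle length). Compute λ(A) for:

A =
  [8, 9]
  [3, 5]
λ(A) = 5

Enumerate directed cycles and compute their means (weight / length). Sample:
  cycle 0 → 0: weight = 8, length = 1, mean = 8/1 ≈ 8.000
  cycle 1 → 1: weight = 5, length = 1, mean = 5/1 ≈ 5.000
  cycle 0 → 1 → 0: weight = 12, length = 2, mean = 12/2 ≈ 6.000
  cycle 1 → 0 → 1: weight = 12, length = 2, mean = 12/2 ≈ 6.000
Minimum mean = 5.000, attained e.g. along the cycle 1 → 1 with weight 5 and length 1. So λ(A) = 5/1 = 5.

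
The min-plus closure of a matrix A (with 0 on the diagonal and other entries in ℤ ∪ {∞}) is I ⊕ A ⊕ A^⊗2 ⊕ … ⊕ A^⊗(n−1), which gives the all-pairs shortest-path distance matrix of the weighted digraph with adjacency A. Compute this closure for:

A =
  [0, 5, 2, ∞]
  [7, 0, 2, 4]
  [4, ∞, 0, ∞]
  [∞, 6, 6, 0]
Closure =
  [0, 5, 2, 9]
  [6, 0, 2, 4]
  [4, 9, 0, 13]
  [10, 6, 6, 0]

This is the Floyd-Warshall all-pairs shortest-path computation. For each intermediate vertex k = 0, 1, …, 3, update dist[i][j] ← min(dist[i][j], dist[i][k] + dist[k][j]). The final matrix gives, for each (i, j), the minimum total weight of any directed path from i to j (possibly empty when i = j).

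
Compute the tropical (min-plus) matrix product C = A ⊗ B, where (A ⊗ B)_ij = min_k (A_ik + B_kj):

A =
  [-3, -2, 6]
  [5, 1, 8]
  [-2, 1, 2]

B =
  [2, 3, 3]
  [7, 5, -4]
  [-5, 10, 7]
A ⊗ B =
  [-1, 0, -6]
  [3, 6, -3]
  [-3, 1, -3]

Apply the min-plus product entry-by-entry:
  C[0][0] = min over k of (A[0][0] + B[0][0] = -3 + 2 = -1, A[0][1] + B[1][0] = -2 + 7 = 5, A[0][2] + B[2][0] = 6 + -5 = 1) = -1 (attained at k = 0)
  C[0][1] = min over k of (A[0][0] + B[0][1] = -3 + 3 = 0, A[0][1] + B[1][1] = -2 + 5 = 3, A[0][2] + B[2][1] = 6 + 10 = 16) = 0 (attained at k = 0)
  C[0][2] = min over k of (A[0][0] + B[0][2] = -3 + 3 = 0, A[0][1] + B[1][2] = -2 + -4 = -6, A[0][2] + B[2][2] = 6 + 7 = 13) = -6 (attained at k = 1)
  C[1][0] = min over k of (A[1][0] + B[0][0] = 5 + 2 = 7, A[1][1] + B[1][0] = 1 + 7 = 8, A[1][2] + B[2][0] = 8 + -5 = 3) = 3 (attained at k = 2)
  C[1][1] = min over k of (A[1][0] + B[0][1] = 5 + 3 = 8, A[1][1] + B[1][1] = 1 + 5 = 6, A[1][2] + B[2][1] = 8 + 10 = 18) = 6 (attained at k = 1)
  C[1][2] = min over k of (A[1][0] + B[0][2] = 5 + 3 = 8, A[1][1] + B[1][2] = 1 + -4 = -3, A[1][2] + B[2][2] = 8 + 7 = 15) = -3 (attained at k = 1)
  C[2][0] = min over k of (A[2][0] + B[0][0] = -2 + 2 = 0, A[2][1] + B[1][0] = 1 + 7 = 8, A[2][2] + B[2][0] = 2 + -5 = -3) = -3 (attained at k = 2)
  C[2][1] = min over k of (A[2][0] + B[0][1] = -2 + 3 = 1, A[2][1] + B[1][1] = 1 + 5 = 6, A[2][2] + B[2][1] = 2 + 10 = 12) = 1 (attained at k = 0)
  C[2][2] = min over k of (A[2][0] + B[0][2] = -2 + 3 = 1, A[2][1] + B[1][2] = 1 + -4 = -3, A[2][2] + B[2][2] = 2 + 7 = 9) = -3 (attained at k = 1)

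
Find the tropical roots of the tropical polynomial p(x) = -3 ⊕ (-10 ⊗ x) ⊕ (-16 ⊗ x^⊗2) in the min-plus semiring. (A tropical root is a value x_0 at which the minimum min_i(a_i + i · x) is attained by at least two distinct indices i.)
Roots: {6, 7}

Each tropical root is a break point of the lower envelope of the lines y = a_i + i · x (there are 3 lines, with slopes 0, 1, ..., 2). Only the lines that attain the minimum somewhere contribute to roots; other lines are dominated. Here the surviving (envelope) indices are i = 2, i = 1, i = 0.
Intersections between consecutive envelope lines give the roots: for adjacent envelope indices i < j the intersection is x = (a_i − a_j) / (j − i). Reading off the sorted break points: {6, 7}.
Verification: at each break x_0, at least two indices attain the minimum of min_i(a_i + i · x_0).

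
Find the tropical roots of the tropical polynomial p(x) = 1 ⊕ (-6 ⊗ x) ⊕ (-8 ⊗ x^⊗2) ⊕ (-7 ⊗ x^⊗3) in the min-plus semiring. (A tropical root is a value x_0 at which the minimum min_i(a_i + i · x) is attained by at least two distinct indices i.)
Roots: {-1, 2, 7}

Each tropical root is a break point of the lower envelope of the lines y = a_i + i · x (there are 4 lines, with slopes 0, 1, ..., 3). Only the lines that attain the minimum somewhere contribute to roots; other lines are dominated. Here the surviving (envelope) indices are i = 3, i = 2, i = 1, i = 0.
Intersections between consecutive envelope lines give the roots: for adjacent envelope indices i < j the intersection is x = (a_i − a_j) / (j − i). Reading off the sorted break points: {-1, 2, 7}.
Verification: at each break x_0, at least two indices attain the minimum of min_i(a_i + i · x_0).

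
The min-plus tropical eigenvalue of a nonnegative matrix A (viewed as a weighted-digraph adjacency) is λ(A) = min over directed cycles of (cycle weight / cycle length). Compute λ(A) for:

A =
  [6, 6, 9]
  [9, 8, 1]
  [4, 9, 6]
λ(A) = 11/3

Enumerate directed cycles and compute their means (weight / length). Sample:
  cycle 0 → 0: weight = 6, length = 1, mean = 6/1 ≈ 6.000
  cycle 1 → 1: weight = 8, length = 1, mean = 8/1 ≈ 8.000
  cycle 2 → 2: weight = 6, length = 1, mean = 6/1 ≈ 6.000
  cycle 0 → 1 → 0: weight = 15, length = 2, mean = 15/2 ≈ 7.500
  cycle 0 → 2 → 0: weight = 13, length = 2, mean = 13/2 ≈ 6.500
  cycle 1 → 0 → 1: weight = 15, length = 2, mean = 15/2 ≈ 7.500
Minimum mean = 3.667, attained e.g. along the cycle 0 → 1 → 2 → 0 with weight 11 and length 3. So λ(A) = 11/3 = 11/3.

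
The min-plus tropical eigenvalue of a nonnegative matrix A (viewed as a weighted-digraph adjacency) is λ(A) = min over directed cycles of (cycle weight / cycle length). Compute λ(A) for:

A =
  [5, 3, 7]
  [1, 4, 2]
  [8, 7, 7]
λ(A) = 2

Enumerate directed cycles and compute their means (weight / length). Sample:
  cycle 0 → 0: weight = 5, length = 1, mean = 5/1 ≈ 5.000
  cycle 1 → 1: weight = 4, length = 1, mean = 4/1 ≈ 4.000
  cycle 2 → 2: weight = 7, length = 1, mean = 7/1 ≈ 7.000
  cycle 0 → 1 → 0: weight = 4, length = 2, mean = 4/2 ≈ 2.000
  cycle 0 → 2 → 0: weight = 15, length = 2, mean = 15/2 ≈ 7.500
  cycle 1 → 0 → 1: weight = 4, length = 2, mean = 4/2 ≈ 2.000
Minimum mean = 2.000, attained e.g. along the cycle 0 → 1 → 0 with weight 4 and length 2. So λ(A) = 4/2 = 2.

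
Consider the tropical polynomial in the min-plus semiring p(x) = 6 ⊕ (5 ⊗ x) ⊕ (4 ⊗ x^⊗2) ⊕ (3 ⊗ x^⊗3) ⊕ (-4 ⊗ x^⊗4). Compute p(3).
p(3) = 6

A tropical monomial a ⊗ x^⊗i evaluates to a + i · x. Evaluating each term at x = 3:
  Term 0 contributes 6 + 0 · 3 = 6
  Term 1 contributes 5 + 1 · 3 = 8
  Term 2 contributes 4 + 2 · 3 = 10
  Term 3 contributes 3 + 3 · 3 = 12
  Term 4 contributes -4 + 4 · 3 = 8
p(3) = ⊕ of these = min[6, 8, 10, 12, 8] = 6.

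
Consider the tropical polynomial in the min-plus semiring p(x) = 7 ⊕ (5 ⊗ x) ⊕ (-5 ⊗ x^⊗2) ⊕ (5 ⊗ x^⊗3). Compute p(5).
p(5) = 5

A tropical monomial a ⊗ x^⊗i evaluates to a + i · x. Evaluating each term at x = 5:
  Term 0 contributes 7 + 0 · 5 = 7
  Term 1 contributes 5 + 1 · 5 = 10
  Term 2 contributes -5 + 2 · 5 = 5
  Term 3 contributes 5 + 3 · 5 = 20
p(5) = ⊕ of these = min[7, 10, 5, 20] = 5.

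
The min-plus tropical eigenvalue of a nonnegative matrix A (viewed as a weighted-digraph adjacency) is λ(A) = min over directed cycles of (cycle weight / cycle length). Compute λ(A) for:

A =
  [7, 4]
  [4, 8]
λ(A) = 4

Enumerate directed cycles and compute their means (weight / length). Sample:
  cycle 0 → 0: weight = 7, length = 1, mean = 7/1 ≈ 7.000
  cycle 1 → 1: weight = 8, length = 1, mean = 8/1 ≈ 8.000
  cycle 0 → 1 → 0: weight = 8, length = 2, mean = 8/2 ≈ 4.000
  cycle 1 → 0 → 1: weight = 8, length = 2, mean = 8/2 ≈ 4.000
Minimum mean = 4.000, attained e.g. along the cycle 0 → 1 → 0 with weight 8 and length 2. So λ(A) = 8/2 = 4.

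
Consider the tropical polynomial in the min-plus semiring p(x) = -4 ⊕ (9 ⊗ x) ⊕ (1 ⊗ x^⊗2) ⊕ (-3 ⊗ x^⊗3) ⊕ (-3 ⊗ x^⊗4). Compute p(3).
p(3) = -4

A tropical monomial a ⊗ x^⊗i evaluates to a + i · x. Evaluating each term at x = 3:
  Term 0 contributes -4 + 0 · 3 = -4
  Term 1 contributes 9 + 1 · 3 = 12
  Term 2 contributes 1 + 2 · 3 = 7
  Term 3 contributes -3 + 3 · 3 = 6
  Term 4 contributes -3 + 4 · 3 = 9
p(3) = ⊕ of these = min[-4, 12, 7, 6, 9] = -4.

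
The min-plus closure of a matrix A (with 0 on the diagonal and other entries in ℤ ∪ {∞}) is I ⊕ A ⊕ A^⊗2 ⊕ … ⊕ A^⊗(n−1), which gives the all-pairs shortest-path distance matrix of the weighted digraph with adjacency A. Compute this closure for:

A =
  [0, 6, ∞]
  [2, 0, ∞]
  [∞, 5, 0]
Closure =
  [0, 6, ∞]
  [2, 0, ∞]
  [7, 5, 0]

This is the Floyd-Warshall all-pairs shortest-path computation. For each intermediate vertex k = 0, 1, …, 2, update dist[i][j] ← min(dist[i][j], dist[i][k] + dist[k][j]). The final matrix gives, for each (i, j), the minimum total weight of any directed path from i to j (possibly empty when i = j).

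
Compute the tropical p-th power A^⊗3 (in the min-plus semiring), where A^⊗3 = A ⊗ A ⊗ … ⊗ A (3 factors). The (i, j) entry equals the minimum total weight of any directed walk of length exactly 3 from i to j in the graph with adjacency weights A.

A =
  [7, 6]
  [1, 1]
A^⊗3 =
  [8, 8]
  [3, 3]

Each entry (A^⊗3)_ij equals the minimum over all length-3 walks i = v_0 → v_1 → … → v_3 = j of Σ_t A[v_t][v_{t+1}]. For example, for (i, j) = (0, 1) we minimise over 4 possible intermediate vertex sequences; the minimum is 8, attained along the walk 0 → 1 → 1 → 1.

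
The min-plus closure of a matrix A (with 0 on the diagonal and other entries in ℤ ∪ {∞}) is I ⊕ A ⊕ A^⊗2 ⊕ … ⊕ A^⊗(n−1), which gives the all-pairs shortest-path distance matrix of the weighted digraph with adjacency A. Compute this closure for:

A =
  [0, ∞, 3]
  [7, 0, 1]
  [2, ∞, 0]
Closure =
  [0, ∞, 3]
  [3, 0, 1]
  [2, ∞, 0]

This is the Floyd-Warshall all-pairs shortest-path computation. For each intermediate vertex k = 0, 1, …, 2, update dist[i][j] ← min(dist[i][j], dist[i][k] + dist[k][j]). The final matrix gives, for each (i, j), the minimum total weight of any directed path from i to j (possibly empty when i = j).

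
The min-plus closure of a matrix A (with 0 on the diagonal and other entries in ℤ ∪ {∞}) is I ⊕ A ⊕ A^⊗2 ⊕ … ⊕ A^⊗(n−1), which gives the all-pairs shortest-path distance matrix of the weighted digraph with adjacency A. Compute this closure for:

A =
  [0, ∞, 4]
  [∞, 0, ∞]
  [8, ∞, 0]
Closure =
  [0, ∞, 4]
  [∞, 0, ∞]
  [8, ∞, 0]

This is the Floyd-Warshall all-pairs shortest-path computation. For each intermediate vertex k = 0, 1, …, 2, update dist[i][j] ← min(dist[i][j], dist[i][k] + dist[k][j]). The final matrix gives, for each (i, j), the minimum total weight of any directed path from i to j (possibly empty when i = j).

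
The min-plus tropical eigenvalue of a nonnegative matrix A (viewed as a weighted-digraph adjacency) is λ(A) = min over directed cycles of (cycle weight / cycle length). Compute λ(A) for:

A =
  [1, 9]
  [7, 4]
λ(A) = 1

Enumerate directed cycles and compute their means (weight / length). Sample:
  cycle 0 → 0: weight = 1, length = 1, mean = 1/1 ≈ 1.000
  cycle 1 → 1: weight = 4, length = 1, mean = 4/1 ≈ 4.000
  cycle 0 → 1 → 0: weight = 16, length = 2, mean = 16/2 ≈ 8.000
  cycle 1 → 0 → 1: weight = 16, length = 2, mean = 16/2 ≈ 8.000
Minimum mean = 1.000, attained e.g. along the cycle 0 → 0 with weight 1 and length 1. So λ(A) = 1/1 = 1.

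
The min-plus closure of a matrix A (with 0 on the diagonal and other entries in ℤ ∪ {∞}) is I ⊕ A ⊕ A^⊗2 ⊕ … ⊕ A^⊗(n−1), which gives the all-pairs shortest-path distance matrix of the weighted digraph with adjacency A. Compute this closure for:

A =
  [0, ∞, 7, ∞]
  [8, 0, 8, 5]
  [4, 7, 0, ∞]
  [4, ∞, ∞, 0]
Closure =
  [0, 14, 7, 19]
  [8, 0, 8, 5]
  [4, 7, 0, 12]
  [4, 18, 11, 0]

This is the Floyd-Warshall all-pairs shortest-path computation. For each intermediate vertex k = 0, 1, …, 3, update dist[i][j] ← min(dist[i][j], dist[i][k] + dist[k][j]). The final matrix gives, for each (i, j), the minimum total weight of any directed path from i to j (possibly empty when i = j).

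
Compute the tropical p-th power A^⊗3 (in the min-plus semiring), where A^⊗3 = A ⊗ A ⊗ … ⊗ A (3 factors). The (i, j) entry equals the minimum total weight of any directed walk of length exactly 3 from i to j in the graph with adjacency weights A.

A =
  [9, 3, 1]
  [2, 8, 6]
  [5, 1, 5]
A^⊗3 =
  [4, 7, 6]
  [7, 4, 8]
  [8, 6, 4]

Each entry (A^⊗3)_ij equals the minimum over all length-3 walks i = v_0 → v_1 → … → v_3 = j of Σ_t A[v_t][v_{t+1}]. For example, for (i, j) = (0, 2) we minimise over 9 possible intermediate vertex sequences; the minimum is 6, attained along the walk 0 → 1 → 0 → 2.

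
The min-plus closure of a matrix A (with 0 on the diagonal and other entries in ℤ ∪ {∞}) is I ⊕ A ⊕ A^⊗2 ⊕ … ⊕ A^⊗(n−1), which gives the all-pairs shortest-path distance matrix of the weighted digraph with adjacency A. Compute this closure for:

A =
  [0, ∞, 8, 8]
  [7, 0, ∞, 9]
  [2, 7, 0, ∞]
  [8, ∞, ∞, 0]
Closure =
  [0, 15, 8, 8]
  [7, 0, 15, 9]
  [2, 7, 0, 10]
  [8, 23, 16, 0]

This is the Floyd-Warshall all-pairs shortest-path computation. For each intermediate vertex k = 0, 1, …, 3, update dist[i][j] ← min(dist[i][j], dist[i][k] + dist[k][j]). The final matrix gives, for each (i, j), the minimum total weight of any directed path from i to j (possibly empty when i = j).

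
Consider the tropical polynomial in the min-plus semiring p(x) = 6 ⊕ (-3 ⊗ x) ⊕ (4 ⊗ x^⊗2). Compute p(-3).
p(-3) = -6

A tropical monomial a ⊗ x^⊗i evaluates to a + i · x. Evaluating each term at x = -3:
  Term 0 contributes 6 + 0 · -3 = 6
  Term 1 contributes -3 + 1 · -3 = -6
  Term 2 contributes 4 + 2 · -3 = -2
p(-3) = ⊕ of these = min[6, -6, -2] = -6.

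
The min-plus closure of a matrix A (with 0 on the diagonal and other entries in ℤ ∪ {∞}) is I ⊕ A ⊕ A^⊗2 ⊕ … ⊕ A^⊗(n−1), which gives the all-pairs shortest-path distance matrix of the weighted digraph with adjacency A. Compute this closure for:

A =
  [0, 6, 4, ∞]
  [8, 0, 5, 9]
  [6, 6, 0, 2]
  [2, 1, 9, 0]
Closure =
  [0, 6, 4, 6]
  [8, 0, 5, 7]
  [4, 3, 0, 2]
  [2, 1, 6, 0]

This is the Floyd-Warshall all-pairs shortest-path computation. For each intermediate vertex k = 0, 1, …, 3, update dist[i][j] ← min(dist[i][j], dist[i][k] + dist[k][j]). The final matrix gives, for each (i, j), the minimum total weight of any directed path from i to j (possibly empty when i = j).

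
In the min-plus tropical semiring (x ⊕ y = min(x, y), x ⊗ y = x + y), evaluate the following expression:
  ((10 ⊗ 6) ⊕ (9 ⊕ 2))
((10 ⊗ 6) ⊕ (9 ⊕ 2)) = 2

Expand innermost to outermost. Recall ⊕ takes the minimum of its arguments and ⊗ takes their sum. Working out the expression ((10 ⊗ 6) ⊕ (9 ⊕ 2)) gives 2.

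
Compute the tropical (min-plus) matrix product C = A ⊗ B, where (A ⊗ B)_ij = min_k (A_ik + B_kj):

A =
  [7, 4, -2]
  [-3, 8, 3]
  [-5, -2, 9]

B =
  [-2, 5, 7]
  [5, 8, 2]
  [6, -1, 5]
A ⊗ B =
  [4, -3, 3]
  [-5, 2, 4]
  [-7, 0, 0]

Apply the min-plus product entry-by-entry:
  C[0][0] = min over k of (A[0][0] + B[0][0] = 7 + -2 = 5, A[0][1] + B[1][0] = 4 + 5 = 9, A[0][2] + B[2][0] = -2 + 6 = 4) = 4 (attained at k = 2)
  C[0][1] = min over k of (A[0][0] + B[0][1] = 7 + 5 = 12, A[0][1] + B[1][1] = 4 + 8 = 12, A[0][2] + B[2][1] = -2 + -1 = -3) = -3 (attained at k = 2)
  C[0][2] = min over k of (A[0][0] + B[0][2] = 7 + 7 = 14, A[0][1] + B[1][2] = 4 + 2 = 6, A[0][2] + B[2][2] = -2 + 5 = 3) = 3 (attained at k = 2)
  C[1][0] = min over k of (A[1][0] + B[0][0] = -3 + -2 = -5, A[1][1] + B[1][0] = 8 + 5 = 13, A[1][2] + B[2][0] = 3 + 6 = 9) = -5 (attained at k = 0)
  C[1][1] = min over k of (A[1][0] + B[0][1] = -3 + 5 = 2, A[1][1] + B[1][1] = 8 + 8 = 16, A[1][2] + B[2][1] = 3 + -1 = 2) = 2 (attained at k = 0)
  C[1][2] = min over k of (A[1][0] + B[0][2] = -3 + 7 = 4, A[1][1] + B[1][2] = 8 + 2 = 10, A[1][2] + B[2][2] = 3 + 5 = 8) = 4 (attained at k = 0)
  C[2][0] = min over k of (A[2][0] + B[0][0] = -5 + -2 = -7, A[2][1] + B[1][0] = -2 + 5 = 3, A[2][2] + B[2][0] = 9 + 6 = 15) = -7 (attained at k = 0)
  C[2][1] = min over k of (A[2][0] + B[0][1] = -5 + 5 = 0, A[2][1] + B[1][1] = -2 + 8 = 6, A[2][2] + B[2][1] = 9 + -1 = 8) = 0 (attained at k = 0)
  C[2][2] = min over k of (A[2][0] + B[0][2] = -5 + 7 = 2, A[2][1] + B[1][2] = -2 + 2 = 0, A[2][2] + B[2][2] = 9 + 5 = 14) = 0 (attained at k = 1)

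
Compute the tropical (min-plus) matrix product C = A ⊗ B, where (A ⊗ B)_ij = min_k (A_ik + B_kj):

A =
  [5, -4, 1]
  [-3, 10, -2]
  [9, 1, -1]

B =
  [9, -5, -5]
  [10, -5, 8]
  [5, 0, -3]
A ⊗ B =
  [6, -9, -2]
  [3, -8, -8]
  [4, -4, -4]

Apply the min-plus product entry-by-entry:
  C[0][0] = min over k of (A[0][0] + B[0][0] = 5 + 9 = 14, A[0][1] + B[1][0] = -4 + 10 = 6, A[0][2] + B[2][0] = 1 + 5 = 6) = 6 (attained at k = 1)
  C[0][1] = min over k of (A[0][0] + B[0][1] = 5 + -5 = 0, A[0][1] + B[1][1] = -4 + -5 = -9, A[0][2] + B[2][1] = 1 + 0 = 1) = -9 (attained at k = 1)
  C[0][2] = min over k of (A[0][0] + B[0][2] = 5 + -5 = 0, A[0][1] + B[1][2] = -4 + 8 = 4, A[0][2] + B[2][2] = 1 + -3 = -2) = -2 (attained at k = 2)
  C[1][0] = min over k of (A[1][0] + B[0][0] = -3 + 9 = 6, A[1][1] + B[1][0] = 10 + 10 = 20, A[1][2] + B[2][0] = -2 + 5 = 3) = 3 (attained at k = 2)
  C[1][1] = min over k of (A[1][0] + B[0][1] = -3 + -5 = -8, A[1][1] + B[1][1] = 10 + -5 = 5, A[1][2] + B[2][1] = -2 + 0 = -2) = -8 (attained at k = 0)
  C[1][2] = min over k of (A[1][0] + B[0][2] = -3 + -5 = -8, A[1][1] + B[1][2] = 10 + 8 = 18, A[1][2] + B[2][2] = -2 + -3 = -5) = -8 (attained at k = 0)
  C[2][0] = min over k of (A[2][0] + B[0][0] = 9 + 9 = 18, A[2][1] + B[1][0] = 1 + 10 = 11, A[2][2] + B[2][0] = -1 + 5 = 4) = 4 (attained at k = 2)
  C[2][1] = min over k of (A[2][0] + B[0][1] = 9 + -5 = 4, A[2][1] + B[1][1] = 1 + -5 = -4, A[2][2] + B[2][1] = -1 + 0 = -1) = -4 (attained at k = 1)
  C[2][2] = min over k of (A[2][0] + B[0][2] = 9 + -5 = 4, A[2][1] + B[1][2] = 1 + 8 = 9, A[2][2] + B[2][2] = -1 + -3 = -4) = -4 (attained at k = 2)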